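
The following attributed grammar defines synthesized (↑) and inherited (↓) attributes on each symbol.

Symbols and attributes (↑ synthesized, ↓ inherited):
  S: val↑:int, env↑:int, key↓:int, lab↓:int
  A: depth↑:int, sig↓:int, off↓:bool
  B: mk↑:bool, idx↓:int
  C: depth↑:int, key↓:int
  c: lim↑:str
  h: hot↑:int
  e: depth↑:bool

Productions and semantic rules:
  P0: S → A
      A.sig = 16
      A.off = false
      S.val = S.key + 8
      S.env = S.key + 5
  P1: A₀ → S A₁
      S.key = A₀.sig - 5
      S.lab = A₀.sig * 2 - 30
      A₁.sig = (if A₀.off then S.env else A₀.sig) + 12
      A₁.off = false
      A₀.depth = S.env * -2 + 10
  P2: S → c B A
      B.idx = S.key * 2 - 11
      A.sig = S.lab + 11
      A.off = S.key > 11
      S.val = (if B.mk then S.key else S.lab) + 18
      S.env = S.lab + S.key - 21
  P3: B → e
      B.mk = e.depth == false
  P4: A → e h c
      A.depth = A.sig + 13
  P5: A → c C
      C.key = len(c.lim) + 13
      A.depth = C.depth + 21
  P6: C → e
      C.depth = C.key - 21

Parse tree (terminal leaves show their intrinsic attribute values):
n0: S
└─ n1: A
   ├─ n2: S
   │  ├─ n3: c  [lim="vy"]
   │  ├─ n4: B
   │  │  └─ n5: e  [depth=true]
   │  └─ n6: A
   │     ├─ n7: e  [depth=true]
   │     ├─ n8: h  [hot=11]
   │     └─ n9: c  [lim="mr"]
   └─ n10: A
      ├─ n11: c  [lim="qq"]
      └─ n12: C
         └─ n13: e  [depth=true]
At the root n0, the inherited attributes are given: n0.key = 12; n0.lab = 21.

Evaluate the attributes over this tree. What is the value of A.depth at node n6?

1. n0.key = 12  [given at root]
2. n0.lab = 21  [given at root]
3. n1.sig = 16  [16]
4. n1.off = false  [false]
5. n2.key = 11  [A₀.sig - 5]
6. n2.lab = 2  [A₀.sig * 2 - 30]
7. n3.lim = "vy"  [terminal]
8. n4.idx = 11  [S.key * 2 - 11]
9. n5.depth = true  [terminal]
10. n4.mk = false  [e.depth == false]
11. n6.sig = 13  [S.lab + 11]
12. n6.off = false  [S.key > 11]
13. n7.depth = true  [terminal]
14. n8.hot = 11  [terminal]
15. n9.lim = "mr"  [terminal]
16. n6.depth = 26  [A.sig + 13]
17. n2.val = 20  [(if B.mk then S.key else S.lab) + 18]
18. n2.env = -8  [S.lab + S.key - 21]
19. n10.sig = 28  [(if A₀.off then S.env else A₀.sig) + 12]
20. n10.off = false  [false]
21. n11.lim = "qq"  [terminal]
22. n12.key = 15  [len(c.lim) + 13]
23. n13.depth = true  [terminal]
24. n12.depth = -6  [C.key - 21]
25. n10.depth = 15  [C.depth + 21]
26. n1.depth = 26  [S.env * -2 + 10]
27. n0.val = 20  [S.key + 8]
28. n0.env = 17  [S.key + 5]

26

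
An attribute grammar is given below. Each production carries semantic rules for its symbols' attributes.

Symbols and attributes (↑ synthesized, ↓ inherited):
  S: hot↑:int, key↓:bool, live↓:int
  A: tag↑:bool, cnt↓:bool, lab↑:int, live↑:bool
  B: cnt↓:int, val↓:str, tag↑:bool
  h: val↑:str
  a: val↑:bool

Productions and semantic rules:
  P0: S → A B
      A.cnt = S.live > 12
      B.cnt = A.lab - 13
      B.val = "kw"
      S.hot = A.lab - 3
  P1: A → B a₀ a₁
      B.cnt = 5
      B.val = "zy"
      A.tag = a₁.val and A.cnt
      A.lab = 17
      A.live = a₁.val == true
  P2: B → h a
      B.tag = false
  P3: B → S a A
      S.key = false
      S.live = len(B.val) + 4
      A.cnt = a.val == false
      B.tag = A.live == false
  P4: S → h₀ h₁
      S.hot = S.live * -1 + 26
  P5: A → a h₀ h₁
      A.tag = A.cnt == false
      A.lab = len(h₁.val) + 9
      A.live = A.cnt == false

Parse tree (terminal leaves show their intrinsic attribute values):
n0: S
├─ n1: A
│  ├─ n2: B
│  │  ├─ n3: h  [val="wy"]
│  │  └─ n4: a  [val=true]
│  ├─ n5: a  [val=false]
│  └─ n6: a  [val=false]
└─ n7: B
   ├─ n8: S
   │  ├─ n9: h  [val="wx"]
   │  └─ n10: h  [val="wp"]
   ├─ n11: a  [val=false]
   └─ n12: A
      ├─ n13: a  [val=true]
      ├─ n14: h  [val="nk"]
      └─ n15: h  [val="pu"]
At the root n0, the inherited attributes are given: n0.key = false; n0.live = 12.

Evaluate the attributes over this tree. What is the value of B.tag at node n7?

true

1. n0.key = false  [given at root]
2. n0.live = 12  [given at root]
3. n1.cnt = false  [S.live > 12]
4. n2.cnt = 5  [5]
5. n2.val = "zy"  ["zy"]
6. n3.val = "wy"  [terminal]
7. n4.val = true  [terminal]
8. n2.tag = false  [false]
9. n5.val = false  [terminal]
10. n6.val = false  [terminal]
11. n1.tag = false  [a₁.val and A.cnt]
12. n1.lab = 17  [17]
13. n1.live = false  [a₁.val == true]
14. n7.cnt = 4  [A.lab - 13]
15. n7.val = "kw"  ["kw"]
16. n8.key = false  [false]
17. n8.live = 6  [len(B.val) + 4]
18. n9.val = "wx"  [terminal]
19. n10.val = "wp"  [terminal]
20. n8.hot = 20  [S.live * -1 + 26]
21. n11.val = false  [terminal]
22. n12.cnt = true  [a.val == false]
23. n13.val = true  [terminal]
24. n14.val = "nk"  [terminal]
25. n15.val = "pu"  [terminal]
26. n12.tag = false  [A.cnt == false]
27. n12.lab = 11  [len(h₁.val) + 9]
28. n12.live = false  [A.cnt == false]
29. n7.tag = true  [A.live == false]
30. n0.hot = 14  [A.lab - 3]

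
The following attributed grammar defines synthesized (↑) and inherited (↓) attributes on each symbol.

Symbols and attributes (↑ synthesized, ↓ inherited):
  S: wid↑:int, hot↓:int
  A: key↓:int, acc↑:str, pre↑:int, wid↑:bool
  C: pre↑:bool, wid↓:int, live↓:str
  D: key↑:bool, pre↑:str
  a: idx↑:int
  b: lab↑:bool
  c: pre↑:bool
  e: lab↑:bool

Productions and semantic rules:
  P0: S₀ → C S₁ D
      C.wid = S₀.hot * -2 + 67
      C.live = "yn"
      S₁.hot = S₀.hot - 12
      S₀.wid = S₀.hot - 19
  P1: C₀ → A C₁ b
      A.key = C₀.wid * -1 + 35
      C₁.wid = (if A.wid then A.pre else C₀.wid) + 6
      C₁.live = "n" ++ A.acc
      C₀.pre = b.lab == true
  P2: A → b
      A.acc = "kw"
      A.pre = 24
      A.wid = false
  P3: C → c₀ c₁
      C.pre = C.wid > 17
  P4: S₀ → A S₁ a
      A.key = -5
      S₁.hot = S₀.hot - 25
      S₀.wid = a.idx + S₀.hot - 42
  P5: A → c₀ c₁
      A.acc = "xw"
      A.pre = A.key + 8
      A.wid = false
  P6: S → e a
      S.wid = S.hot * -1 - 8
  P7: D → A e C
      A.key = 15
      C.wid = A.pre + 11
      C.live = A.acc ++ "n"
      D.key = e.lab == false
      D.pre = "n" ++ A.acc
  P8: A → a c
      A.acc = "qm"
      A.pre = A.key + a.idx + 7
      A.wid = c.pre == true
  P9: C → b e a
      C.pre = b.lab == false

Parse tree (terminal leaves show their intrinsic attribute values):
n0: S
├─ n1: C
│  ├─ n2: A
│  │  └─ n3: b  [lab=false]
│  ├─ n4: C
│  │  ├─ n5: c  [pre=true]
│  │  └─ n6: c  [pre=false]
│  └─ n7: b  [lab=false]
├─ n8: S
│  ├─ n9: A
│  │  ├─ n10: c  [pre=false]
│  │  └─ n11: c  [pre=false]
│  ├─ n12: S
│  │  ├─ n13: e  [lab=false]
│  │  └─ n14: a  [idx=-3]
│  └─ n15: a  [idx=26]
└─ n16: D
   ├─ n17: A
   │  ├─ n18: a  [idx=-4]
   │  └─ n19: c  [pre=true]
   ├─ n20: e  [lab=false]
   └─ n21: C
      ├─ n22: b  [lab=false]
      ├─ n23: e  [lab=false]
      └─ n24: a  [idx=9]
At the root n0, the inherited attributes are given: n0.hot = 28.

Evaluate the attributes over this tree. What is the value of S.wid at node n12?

1

1. n0.hot = 28  [given at root]
2. n1.wid = 11  [S₀.hot * -2 + 67]
3. n1.live = "yn"  ["yn"]
4. n2.key = 24  [C₀.wid * -1 + 35]
5. n3.lab = false  [terminal]
6. n2.acc = "kw"  ["kw"]
7. n2.pre = 24  [24]
8. n2.wid = false  [false]
9. n4.wid = 17  [(if A.wid then A.pre else C₀.wid) + 6]
10. n4.live = "nkw"  ["n" ++ A.acc]
11. n5.pre = true  [terminal]
12. n6.pre = false  [terminal]
13. n4.pre = false  [C.wid > 17]
14. n7.lab = false  [terminal]
15. n1.pre = false  [b.lab == true]
16. n8.hot = 16  [S₀.hot - 12]
17. n9.key = -5  [-5]
18. n10.pre = false  [terminal]
19. n11.pre = false  [terminal]
20. n9.acc = "xw"  ["xw"]
21. n9.pre = 3  [A.key + 8]
22. n9.wid = false  [false]
23. n12.hot = -9  [S₀.hot - 25]
24. n13.lab = false  [terminal]
25. n14.idx = -3  [terminal]
26. n12.wid = 1  [S.hot * -1 - 8]
27. n15.idx = 26  [terminal]
28. n8.wid = 0  [a.idx + S₀.hot - 42]
29. n17.key = 15  [15]
30. n18.idx = -4  [terminal]
31. n19.pre = true  [terminal]
32. n17.acc = "qm"  ["qm"]
33. n17.pre = 18  [A.key + a.idx + 7]
34. n17.wid = true  [c.pre == true]
35. n20.lab = false  [terminal]
36. n21.wid = 29  [A.pre + 11]
37. n21.live = "qmn"  [A.acc ++ "n"]
38. n22.lab = false  [terminal]
39. n23.lab = false  [terminal]
40. n24.idx = 9  [terminal]
41. n21.pre = true  [b.lab == false]
42. n16.key = true  [e.lab == false]
43. n16.pre = "nqm"  ["n" ++ A.acc]
44. n0.wid = 9  [S₀.hot - 19]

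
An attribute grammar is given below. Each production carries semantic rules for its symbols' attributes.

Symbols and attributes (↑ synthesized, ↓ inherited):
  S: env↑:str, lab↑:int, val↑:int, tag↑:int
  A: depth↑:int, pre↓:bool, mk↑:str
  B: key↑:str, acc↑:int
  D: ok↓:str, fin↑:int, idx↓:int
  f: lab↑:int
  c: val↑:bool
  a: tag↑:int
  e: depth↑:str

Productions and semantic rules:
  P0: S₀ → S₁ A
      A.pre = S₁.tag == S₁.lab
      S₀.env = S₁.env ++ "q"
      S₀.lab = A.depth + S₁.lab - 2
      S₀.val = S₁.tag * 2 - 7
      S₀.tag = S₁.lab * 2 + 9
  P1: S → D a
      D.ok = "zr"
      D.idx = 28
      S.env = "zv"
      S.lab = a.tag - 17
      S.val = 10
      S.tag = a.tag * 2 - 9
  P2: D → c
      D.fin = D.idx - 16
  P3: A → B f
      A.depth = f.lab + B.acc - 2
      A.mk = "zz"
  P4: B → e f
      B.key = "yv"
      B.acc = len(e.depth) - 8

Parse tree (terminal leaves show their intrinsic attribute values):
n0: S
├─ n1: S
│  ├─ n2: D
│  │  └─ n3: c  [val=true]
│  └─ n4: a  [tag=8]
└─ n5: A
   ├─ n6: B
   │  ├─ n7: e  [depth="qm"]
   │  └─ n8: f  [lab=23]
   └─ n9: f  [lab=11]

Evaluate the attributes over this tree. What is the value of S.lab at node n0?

1. n2.ok = "zr"  ["zr"]
2. n2.idx = 28  [28]
3. n3.val = true  [terminal]
4. n2.fin = 12  [D.idx - 16]
5. n4.tag = 8  [terminal]
6. n1.env = "zv"  ["zv"]
7. n1.lab = -9  [a.tag - 17]
8. n1.val = 10  [10]
9. n1.tag = 7  [a.tag * 2 - 9]
10. n5.pre = false  [S₁.tag == S₁.lab]
11. n7.depth = "qm"  [terminal]
12. n8.lab = 23  [terminal]
13. n6.key = "yv"  ["yv"]
14. n6.acc = -6  [len(e.depth) - 8]
15. n9.lab = 11  [terminal]
16. n5.depth = 3  [f.lab + B.acc - 2]
17. n5.mk = "zz"  ["zz"]
18. n0.env = "zvq"  [S₁.env ++ "q"]
19. n0.lab = -8  [A.depth + S₁.lab - 2]
20. n0.val = 7  [S₁.tag * 2 - 7]
21. n0.tag = -9  [S₁.lab * 2 + 9]

-8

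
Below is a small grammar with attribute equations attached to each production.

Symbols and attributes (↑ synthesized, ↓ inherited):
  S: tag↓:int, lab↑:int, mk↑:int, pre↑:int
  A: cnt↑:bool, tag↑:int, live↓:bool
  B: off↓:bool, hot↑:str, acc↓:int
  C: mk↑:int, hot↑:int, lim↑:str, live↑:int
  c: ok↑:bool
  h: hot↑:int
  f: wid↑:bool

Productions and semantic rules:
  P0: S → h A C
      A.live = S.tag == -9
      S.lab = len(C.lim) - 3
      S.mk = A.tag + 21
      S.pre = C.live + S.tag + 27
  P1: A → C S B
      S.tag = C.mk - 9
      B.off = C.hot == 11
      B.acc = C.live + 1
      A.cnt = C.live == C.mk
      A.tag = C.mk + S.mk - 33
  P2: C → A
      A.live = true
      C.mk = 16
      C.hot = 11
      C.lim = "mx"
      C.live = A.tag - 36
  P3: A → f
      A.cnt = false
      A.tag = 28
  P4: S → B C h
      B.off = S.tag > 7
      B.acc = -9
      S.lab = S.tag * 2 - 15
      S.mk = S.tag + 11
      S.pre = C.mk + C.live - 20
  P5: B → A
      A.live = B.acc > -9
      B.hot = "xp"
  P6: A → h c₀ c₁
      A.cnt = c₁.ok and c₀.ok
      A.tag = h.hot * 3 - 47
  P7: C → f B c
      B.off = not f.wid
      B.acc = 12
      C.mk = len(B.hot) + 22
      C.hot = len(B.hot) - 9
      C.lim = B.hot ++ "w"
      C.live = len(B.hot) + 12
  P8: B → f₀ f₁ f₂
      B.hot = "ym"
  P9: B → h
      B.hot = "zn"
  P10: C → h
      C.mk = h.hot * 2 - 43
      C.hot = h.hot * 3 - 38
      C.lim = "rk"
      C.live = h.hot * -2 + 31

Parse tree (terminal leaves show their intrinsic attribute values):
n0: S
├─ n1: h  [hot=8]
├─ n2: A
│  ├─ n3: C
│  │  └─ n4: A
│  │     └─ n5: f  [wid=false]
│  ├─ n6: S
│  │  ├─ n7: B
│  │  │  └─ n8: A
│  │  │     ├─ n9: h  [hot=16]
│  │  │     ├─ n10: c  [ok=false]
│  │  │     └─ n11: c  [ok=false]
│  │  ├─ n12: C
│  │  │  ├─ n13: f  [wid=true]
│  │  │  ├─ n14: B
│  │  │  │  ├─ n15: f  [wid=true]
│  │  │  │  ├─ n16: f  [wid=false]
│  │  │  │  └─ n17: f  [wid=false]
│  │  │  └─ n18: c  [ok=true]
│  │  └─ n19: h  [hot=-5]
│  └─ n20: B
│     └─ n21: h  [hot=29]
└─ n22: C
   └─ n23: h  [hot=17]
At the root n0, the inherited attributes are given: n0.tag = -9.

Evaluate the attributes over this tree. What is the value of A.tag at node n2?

1. n0.tag = -9  [given at root]
2. n1.hot = 8  [terminal]
3. n2.live = true  [S.tag == -9]
4. n4.live = true  [true]
5. n5.wid = false  [terminal]
6. n4.cnt = false  [false]
7. n4.tag = 28  [28]
8. n3.mk = 16  [16]
9. n3.hot = 11  [11]
10. n3.lim = "mx"  ["mx"]
11. n3.live = -8  [A.tag - 36]
12. n6.tag = 7  [C.mk - 9]
13. n7.off = false  [S.tag > 7]
14. n7.acc = -9  [-9]
15. n8.live = false  [B.acc > -9]
16. n9.hot = 16  [terminal]
17. n10.ok = false  [terminal]
18. n11.ok = false  [terminal]
19. n8.cnt = false  [c₁.ok and c₀.ok]
20. n8.tag = 1  [h.hot * 3 - 47]
21. n7.hot = "xp"  ["xp"]
22. n13.wid = true  [terminal]
23. n14.off = false  [not f.wid]
24. n14.acc = 12  [12]
25. n15.wid = true  [terminal]
26. n16.wid = false  [terminal]
27. n17.wid = false  [terminal]
28. n14.hot = "ym"  ["ym"]
29. n18.ok = true  [terminal]
30. n12.mk = 24  [len(B.hot) + 22]
31. n12.hot = -7  [len(B.hot) - 9]
32. n12.lim = "ymw"  [B.hot ++ "w"]
33. n12.live = 14  [len(B.hot) + 12]
34. n19.hot = -5  [terminal]
35. n6.lab = -1  [S.tag * 2 - 15]
36. n6.mk = 18  [S.tag + 11]
37. n6.pre = 18  [C.mk + C.live - 20]
38. n20.off = true  [C.hot == 11]
39. n20.acc = -7  [C.live + 1]
40. n21.hot = 29  [terminal]
41. n20.hot = "zn"  ["zn"]
42. n2.cnt = false  [C.live == C.mk]
43. n2.tag = 1  [C.mk + S.mk - 33]
44. n23.hot = 17  [terminal]
45. n22.mk = -9  [h.hot * 2 - 43]
46. n22.hot = 13  [h.hot * 3 - 38]
47. n22.lim = "rk"  ["rk"]
48. n22.live = -3  [h.hot * -2 + 31]
49. n0.lab = -1  [len(C.lim) - 3]
50. n0.mk = 22  [A.tag + 21]
51. n0.pre = 15  [C.live + S.tag + 27]

1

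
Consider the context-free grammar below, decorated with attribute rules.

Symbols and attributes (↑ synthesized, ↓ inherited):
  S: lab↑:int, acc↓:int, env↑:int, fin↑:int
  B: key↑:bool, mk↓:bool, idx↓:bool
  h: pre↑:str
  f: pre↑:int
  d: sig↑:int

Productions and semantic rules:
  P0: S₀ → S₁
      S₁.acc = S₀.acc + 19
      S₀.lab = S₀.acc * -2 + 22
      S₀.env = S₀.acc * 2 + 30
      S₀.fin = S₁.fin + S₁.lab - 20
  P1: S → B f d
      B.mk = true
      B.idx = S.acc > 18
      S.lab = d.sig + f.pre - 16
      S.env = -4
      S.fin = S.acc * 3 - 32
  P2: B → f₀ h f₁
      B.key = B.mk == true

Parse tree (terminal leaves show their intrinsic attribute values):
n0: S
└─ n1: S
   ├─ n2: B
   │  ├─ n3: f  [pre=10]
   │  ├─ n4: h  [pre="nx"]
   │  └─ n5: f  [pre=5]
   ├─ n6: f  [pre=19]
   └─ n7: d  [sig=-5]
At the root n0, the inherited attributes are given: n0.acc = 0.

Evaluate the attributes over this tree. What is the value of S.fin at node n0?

3

1. n0.acc = 0  [given at root]
2. n1.acc = 19  [S₀.acc + 19]
3. n2.mk = true  [true]
4. n2.idx = true  [S.acc > 18]
5. n3.pre = 10  [terminal]
6. n4.pre = "nx"  [terminal]
7. n5.pre = 5  [terminal]
8. n2.key = true  [B.mk == true]
9. n6.pre = 19  [terminal]
10. n7.sig = -5  [terminal]
11. n1.lab = -2  [d.sig + f.pre - 16]
12. n1.env = -4  [-4]
13. n1.fin = 25  [S.acc * 3 - 32]
14. n0.lab = 22  [S₀.acc * -2 + 22]
15. n0.env = 30  [S₀.acc * 2 + 30]
16. n0.fin = 3  [S₁.fin + S₁.lab - 20]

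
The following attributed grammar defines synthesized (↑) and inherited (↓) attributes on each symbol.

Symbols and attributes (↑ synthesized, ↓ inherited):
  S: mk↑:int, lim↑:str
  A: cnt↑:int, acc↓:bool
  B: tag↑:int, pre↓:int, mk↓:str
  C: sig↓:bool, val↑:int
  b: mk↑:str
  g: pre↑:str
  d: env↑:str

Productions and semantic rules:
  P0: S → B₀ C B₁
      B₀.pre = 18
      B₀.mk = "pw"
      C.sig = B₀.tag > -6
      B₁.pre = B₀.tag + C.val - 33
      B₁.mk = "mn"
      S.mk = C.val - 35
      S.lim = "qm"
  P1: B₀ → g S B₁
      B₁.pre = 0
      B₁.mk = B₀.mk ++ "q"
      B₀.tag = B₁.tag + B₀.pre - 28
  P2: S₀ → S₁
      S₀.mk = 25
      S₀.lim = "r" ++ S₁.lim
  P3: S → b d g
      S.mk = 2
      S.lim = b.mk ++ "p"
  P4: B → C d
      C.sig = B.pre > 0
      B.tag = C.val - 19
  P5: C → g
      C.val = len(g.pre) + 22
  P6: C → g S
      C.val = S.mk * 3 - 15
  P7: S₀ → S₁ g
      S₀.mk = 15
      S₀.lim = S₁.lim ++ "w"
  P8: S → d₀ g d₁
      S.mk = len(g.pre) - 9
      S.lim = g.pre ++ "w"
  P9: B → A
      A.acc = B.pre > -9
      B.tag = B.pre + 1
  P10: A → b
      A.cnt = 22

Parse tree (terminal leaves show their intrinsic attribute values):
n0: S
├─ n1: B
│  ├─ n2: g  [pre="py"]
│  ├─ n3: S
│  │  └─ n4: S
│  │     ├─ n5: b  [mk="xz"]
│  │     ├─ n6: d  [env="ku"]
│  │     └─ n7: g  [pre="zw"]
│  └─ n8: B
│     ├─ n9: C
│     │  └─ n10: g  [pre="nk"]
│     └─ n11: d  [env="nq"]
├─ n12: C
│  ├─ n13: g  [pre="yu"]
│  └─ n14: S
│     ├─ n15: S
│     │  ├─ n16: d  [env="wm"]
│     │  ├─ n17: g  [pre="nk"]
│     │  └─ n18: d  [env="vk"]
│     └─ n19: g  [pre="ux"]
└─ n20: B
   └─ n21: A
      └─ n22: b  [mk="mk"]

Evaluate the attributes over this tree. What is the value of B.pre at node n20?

1. n1.pre = 18  [18]
2. n1.mk = "pw"  ["pw"]
3. n2.pre = "py"  [terminal]
4. n5.mk = "xz"  [terminal]
5. n6.env = "ku"  [terminal]
6. n7.pre = "zw"  [terminal]
7. n4.mk = 2  [2]
8. n4.lim = "xzp"  [b.mk ++ "p"]
9. n3.mk = 25  [25]
10. n3.lim = "rxzp"  ["r" ++ S₁.lim]
11. n8.pre = 0  [0]
12. n8.mk = "pwq"  [B₀.mk ++ "q"]
13. n9.sig = false  [B.pre > 0]
14. n10.pre = "nk"  [terminal]
15. n9.val = 24  [len(g.pre) + 22]
16. n11.env = "nq"  [terminal]
17. n8.tag = 5  [C.val - 19]
18. n1.tag = -5  [B₁.tag + B₀.pre - 28]
19. n12.sig = true  [B₀.tag > -6]
20. n13.pre = "yu"  [terminal]
21. n16.env = "wm"  [terminal]
22. n17.pre = "nk"  [terminal]
23. n18.env = "vk"  [terminal]
24. n15.mk = -7  [len(g.pre) - 9]
25. n15.lim = "nkw"  [g.pre ++ "w"]
26. n19.pre = "ux"  [terminal]
27. n14.mk = 15  [15]
28. n14.lim = "nkww"  [S₁.lim ++ "w"]
29. n12.val = 30  [S.mk * 3 - 15]
30. n20.pre = -8  [B₀.tag + C.val - 33]
31. n20.mk = "mn"  ["mn"]
32. n21.acc = true  [B.pre > -9]
33. n22.mk = "mk"  [terminal]
34. n21.cnt = 22  [22]
35. n20.tag = -7  [B.pre + 1]
36. n0.mk = -5  [C.val - 35]
37. n0.lim = "qm"  ["qm"]

-8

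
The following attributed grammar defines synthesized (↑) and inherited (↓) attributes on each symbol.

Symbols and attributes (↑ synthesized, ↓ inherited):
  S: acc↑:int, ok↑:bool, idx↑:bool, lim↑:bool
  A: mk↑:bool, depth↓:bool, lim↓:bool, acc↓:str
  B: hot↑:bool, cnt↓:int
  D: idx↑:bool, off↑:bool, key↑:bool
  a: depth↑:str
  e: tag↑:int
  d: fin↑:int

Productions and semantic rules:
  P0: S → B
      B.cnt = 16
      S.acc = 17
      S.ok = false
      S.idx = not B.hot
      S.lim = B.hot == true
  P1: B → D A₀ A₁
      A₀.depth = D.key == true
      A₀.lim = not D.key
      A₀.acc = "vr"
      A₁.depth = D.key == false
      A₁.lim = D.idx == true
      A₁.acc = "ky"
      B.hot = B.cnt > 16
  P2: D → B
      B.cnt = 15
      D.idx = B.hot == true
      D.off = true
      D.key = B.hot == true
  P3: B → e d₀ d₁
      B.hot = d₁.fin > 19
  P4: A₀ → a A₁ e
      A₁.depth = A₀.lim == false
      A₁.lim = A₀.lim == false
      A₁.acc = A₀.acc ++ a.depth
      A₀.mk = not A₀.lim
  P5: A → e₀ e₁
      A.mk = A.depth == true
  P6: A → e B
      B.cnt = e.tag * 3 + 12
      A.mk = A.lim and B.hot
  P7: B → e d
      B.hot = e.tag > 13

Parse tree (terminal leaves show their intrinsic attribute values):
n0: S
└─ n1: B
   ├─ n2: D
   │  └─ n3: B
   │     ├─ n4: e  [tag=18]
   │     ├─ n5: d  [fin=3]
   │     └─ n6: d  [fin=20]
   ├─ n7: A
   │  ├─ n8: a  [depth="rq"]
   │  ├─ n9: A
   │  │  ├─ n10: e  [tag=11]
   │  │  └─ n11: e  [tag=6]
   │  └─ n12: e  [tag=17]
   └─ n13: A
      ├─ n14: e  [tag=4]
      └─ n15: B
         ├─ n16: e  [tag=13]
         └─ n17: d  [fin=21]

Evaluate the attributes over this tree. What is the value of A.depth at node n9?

true

1. n1.cnt = 16  [16]
2. n3.cnt = 15  [15]
3. n4.tag = 18  [terminal]
4. n5.fin = 3  [terminal]
5. n6.fin = 20  [terminal]
6. n3.hot = true  [d₁.fin > 19]
7. n2.idx = true  [B.hot == true]
8. n2.off = true  [true]
9. n2.key = true  [B.hot == true]
10. n7.depth = true  [D.key == true]
11. n7.lim = false  [not D.key]
12. n7.acc = "vr"  ["vr"]
13. n8.depth = "rq"  [terminal]
14. n9.depth = true  [A₀.lim == false]
15. n9.lim = true  [A₀.lim == false]
16. n9.acc = "vrrq"  [A₀.acc ++ a.depth]
17. n10.tag = 11  [terminal]
18. n11.tag = 6  [terminal]
19. n9.mk = true  [A.depth == true]
20. n12.tag = 17  [terminal]
21. n7.mk = true  [not A₀.lim]
22. n13.depth = false  [D.key == false]
23. n13.lim = true  [D.idx == true]
24. n13.acc = "ky"  ["ky"]
25. n14.tag = 4  [terminal]
26. n15.cnt = 24  [e.tag * 3 + 12]
27. n16.tag = 13  [terminal]
28. n17.fin = 21  [terminal]
29. n15.hot = false  [e.tag > 13]
30. n13.mk = false  [A.lim and B.hot]
31. n1.hot = false  [B.cnt > 16]
32. n0.acc = 17  [17]
33. n0.ok = false  [false]
34. n0.idx = true  [not B.hot]
35. n0.lim = false  [B.hot == true]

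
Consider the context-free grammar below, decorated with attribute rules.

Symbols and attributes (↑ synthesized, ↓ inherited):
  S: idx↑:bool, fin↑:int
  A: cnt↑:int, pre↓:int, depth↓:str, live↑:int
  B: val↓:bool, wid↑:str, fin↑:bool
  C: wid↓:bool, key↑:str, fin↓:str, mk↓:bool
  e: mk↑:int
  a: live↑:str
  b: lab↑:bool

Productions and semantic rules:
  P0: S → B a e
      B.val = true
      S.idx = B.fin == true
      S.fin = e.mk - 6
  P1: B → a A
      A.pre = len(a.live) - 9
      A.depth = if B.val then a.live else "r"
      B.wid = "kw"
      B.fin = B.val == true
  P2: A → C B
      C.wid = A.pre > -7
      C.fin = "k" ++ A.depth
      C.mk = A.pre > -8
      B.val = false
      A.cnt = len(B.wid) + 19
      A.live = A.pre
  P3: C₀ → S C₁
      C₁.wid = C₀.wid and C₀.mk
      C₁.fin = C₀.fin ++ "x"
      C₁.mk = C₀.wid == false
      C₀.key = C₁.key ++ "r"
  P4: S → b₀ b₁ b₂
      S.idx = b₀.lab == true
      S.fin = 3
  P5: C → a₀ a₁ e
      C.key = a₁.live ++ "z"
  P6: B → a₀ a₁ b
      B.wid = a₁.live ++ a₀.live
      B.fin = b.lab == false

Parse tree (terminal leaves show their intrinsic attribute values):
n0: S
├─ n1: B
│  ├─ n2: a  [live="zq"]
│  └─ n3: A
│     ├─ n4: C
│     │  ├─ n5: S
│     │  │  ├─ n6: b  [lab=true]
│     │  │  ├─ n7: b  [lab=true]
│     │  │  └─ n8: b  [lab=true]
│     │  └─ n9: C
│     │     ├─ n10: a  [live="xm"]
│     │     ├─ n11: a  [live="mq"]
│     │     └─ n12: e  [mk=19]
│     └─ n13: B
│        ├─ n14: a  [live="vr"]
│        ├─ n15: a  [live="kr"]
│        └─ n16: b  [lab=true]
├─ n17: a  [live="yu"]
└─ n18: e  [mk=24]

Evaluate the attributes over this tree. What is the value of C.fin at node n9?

"kzqx"

1. n1.val = true  [true]
2. n2.live = "zq"  [terminal]
3. n3.pre = -7  [len(a.live) - 9]
4. n3.depth = "zq"  [if B.val then a.live else "r"]
5. n4.wid = false  [A.pre > -7]
6. n4.fin = "kzq"  ["k" ++ A.depth]
7. n4.mk = true  [A.pre > -8]
8. n6.lab = true  [terminal]
9. n7.lab = true  [terminal]
10. n8.lab = true  [terminal]
11. n5.idx = true  [b₀.lab == true]
12. n5.fin = 3  [3]
13. n9.wid = false  [C₀.wid and C₀.mk]
14. n9.fin = "kzqx"  [C₀.fin ++ "x"]
15. n9.mk = true  [C₀.wid == false]
16. n10.live = "xm"  [terminal]
17. n11.live = "mq"  [terminal]
18. n12.mk = 19  [terminal]
19. n9.key = "mqz"  [a₁.live ++ "z"]
20. n4.key = "mqzr"  [C₁.key ++ "r"]
21. n13.val = false  [false]
22. n14.live = "vr"  [terminal]
23. n15.live = "kr"  [terminal]
24. n16.lab = true  [terminal]
25. n13.wid = "krvr"  [a₁.live ++ a₀.live]
26. n13.fin = false  [b.lab == false]
27. n3.cnt = 23  [len(B.wid) + 19]
28. n3.live = -7  [A.pre]
29. n1.wid = "kw"  ["kw"]
30. n1.fin = true  [B.val == true]
31. n17.live = "yu"  [terminal]
32. n18.mk = 24  [terminal]
33. n0.idx = true  [B.fin == true]
34. n0.fin = 18  [e.mk - 6]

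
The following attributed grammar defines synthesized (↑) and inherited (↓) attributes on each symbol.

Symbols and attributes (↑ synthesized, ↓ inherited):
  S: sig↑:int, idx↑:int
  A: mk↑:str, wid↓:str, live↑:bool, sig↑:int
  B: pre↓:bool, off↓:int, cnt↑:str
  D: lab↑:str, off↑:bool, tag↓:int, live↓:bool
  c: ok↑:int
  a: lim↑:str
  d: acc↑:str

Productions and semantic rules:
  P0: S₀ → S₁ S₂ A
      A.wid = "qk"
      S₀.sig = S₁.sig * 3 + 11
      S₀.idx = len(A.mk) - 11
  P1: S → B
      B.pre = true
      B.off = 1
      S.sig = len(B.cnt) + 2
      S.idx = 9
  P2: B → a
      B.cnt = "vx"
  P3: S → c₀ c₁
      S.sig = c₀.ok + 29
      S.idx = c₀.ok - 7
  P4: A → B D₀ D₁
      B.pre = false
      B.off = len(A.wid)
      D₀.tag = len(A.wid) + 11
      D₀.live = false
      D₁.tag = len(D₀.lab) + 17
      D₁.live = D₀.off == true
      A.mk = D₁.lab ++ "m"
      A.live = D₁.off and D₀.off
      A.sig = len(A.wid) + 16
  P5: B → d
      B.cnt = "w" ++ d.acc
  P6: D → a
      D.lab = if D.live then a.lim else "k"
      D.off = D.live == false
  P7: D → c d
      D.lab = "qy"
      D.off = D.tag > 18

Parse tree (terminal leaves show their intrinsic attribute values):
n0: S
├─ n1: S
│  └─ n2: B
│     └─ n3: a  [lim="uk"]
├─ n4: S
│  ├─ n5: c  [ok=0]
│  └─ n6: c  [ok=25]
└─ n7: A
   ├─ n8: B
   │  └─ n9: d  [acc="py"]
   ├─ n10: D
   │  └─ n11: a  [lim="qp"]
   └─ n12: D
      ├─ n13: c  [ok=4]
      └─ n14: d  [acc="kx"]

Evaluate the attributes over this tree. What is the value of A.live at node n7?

1. n2.pre = true  [true]
2. n2.off = 1  [1]
3. n3.lim = "uk"  [terminal]
4. n2.cnt = "vx"  ["vx"]
5. n1.sig = 4  [len(B.cnt) + 2]
6. n1.idx = 9  [9]
7. n5.ok = 0  [terminal]
8. n6.ok = 25  [terminal]
9. n4.sig = 29  [c₀.ok + 29]
10. n4.idx = -7  [c₀.ok - 7]
11. n7.wid = "qk"  ["qk"]
12. n8.pre = false  [false]
13. n8.off = 2  [len(A.wid)]
14. n9.acc = "py"  [terminal]
15. n8.cnt = "wpy"  ["w" ++ d.acc]
16. n10.tag = 13  [len(A.wid) + 11]
17. n10.live = false  [false]
18. n11.lim = "qp"  [terminal]
19. n10.lab = "k"  [if D.live then a.lim else "k"]
20. n10.off = true  [D.live == false]
21. n12.tag = 18  [len(D₀.lab) + 17]
22. n12.live = true  [D₀.off == true]
23. n13.ok = 4  [terminal]
24. n14.acc = "kx"  [terminal]
25. n12.lab = "qy"  ["qy"]
26. n12.off = false  [D.tag > 18]
27. n7.mk = "qym"  [D₁.lab ++ "m"]
28. n7.live = false  [D₁.off and D₀.off]
29. n7.sig = 18  [len(A.wid) + 16]
30. n0.sig = 23  [S₁.sig * 3 + 11]
31. n0.idx = -8  [len(A.mk) - 11]

false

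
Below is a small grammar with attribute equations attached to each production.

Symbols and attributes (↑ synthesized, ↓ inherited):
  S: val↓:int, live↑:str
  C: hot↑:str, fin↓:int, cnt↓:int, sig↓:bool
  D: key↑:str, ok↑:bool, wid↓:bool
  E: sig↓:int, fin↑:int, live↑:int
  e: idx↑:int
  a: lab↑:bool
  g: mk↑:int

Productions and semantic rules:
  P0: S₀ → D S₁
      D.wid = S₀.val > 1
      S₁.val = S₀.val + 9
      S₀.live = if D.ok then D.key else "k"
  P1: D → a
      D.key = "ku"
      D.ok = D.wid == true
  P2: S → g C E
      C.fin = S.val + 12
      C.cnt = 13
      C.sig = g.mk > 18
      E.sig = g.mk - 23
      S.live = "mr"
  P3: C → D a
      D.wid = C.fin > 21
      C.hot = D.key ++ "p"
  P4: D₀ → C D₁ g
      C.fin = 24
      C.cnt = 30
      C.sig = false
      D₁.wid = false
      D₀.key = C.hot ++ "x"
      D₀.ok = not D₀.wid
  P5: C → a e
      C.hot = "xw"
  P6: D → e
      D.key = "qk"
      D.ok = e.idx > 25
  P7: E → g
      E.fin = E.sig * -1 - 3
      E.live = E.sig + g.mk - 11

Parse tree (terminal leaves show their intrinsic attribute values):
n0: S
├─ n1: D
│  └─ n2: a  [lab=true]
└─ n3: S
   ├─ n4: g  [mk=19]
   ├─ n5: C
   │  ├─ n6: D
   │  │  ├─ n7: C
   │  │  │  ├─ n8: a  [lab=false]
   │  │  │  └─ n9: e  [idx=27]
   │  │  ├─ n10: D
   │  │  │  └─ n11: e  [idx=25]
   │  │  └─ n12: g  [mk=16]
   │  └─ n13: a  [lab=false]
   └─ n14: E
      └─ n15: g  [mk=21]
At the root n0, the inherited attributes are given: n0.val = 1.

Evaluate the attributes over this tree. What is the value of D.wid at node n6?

1. n0.val = 1  [given at root]
2. n1.wid = false  [S₀.val > 1]
3. n2.lab = true  [terminal]
4. n1.key = "ku"  ["ku"]
5. n1.ok = false  [D.wid == true]
6. n3.val = 10  [S₀.val + 9]
7. n4.mk = 19  [terminal]
8. n5.fin = 22  [S.val + 12]
9. n5.cnt = 13  [13]
10. n5.sig = true  [g.mk > 18]
11. n6.wid = true  [C.fin > 21]
12. n7.fin = 24  [24]
13. n7.cnt = 30  [30]
14. n7.sig = false  [false]
15. n8.lab = false  [terminal]
16. n9.idx = 27  [terminal]
17. n7.hot = "xw"  ["xw"]
18. n10.wid = false  [false]
19. n11.idx = 25  [terminal]
20. n10.key = "qk"  ["qk"]
21. n10.ok = false  [e.idx > 25]
22. n12.mk = 16  [terminal]
23. n6.key = "xwx"  [C.hot ++ "x"]
24. n6.ok = false  [not D₀.wid]
25. n13.lab = false  [terminal]
26. n5.hot = "xwxp"  [D.key ++ "p"]
27. n14.sig = -4  [g.mk - 23]
28. n15.mk = 21  [terminal]
29. n14.fin = 1  [E.sig * -1 - 3]
30. n14.live = 6  [E.sig + g.mk - 11]
31. n3.live = "mr"  ["mr"]
32. n0.live = "k"  [if D.ok then D.key else "k"]

true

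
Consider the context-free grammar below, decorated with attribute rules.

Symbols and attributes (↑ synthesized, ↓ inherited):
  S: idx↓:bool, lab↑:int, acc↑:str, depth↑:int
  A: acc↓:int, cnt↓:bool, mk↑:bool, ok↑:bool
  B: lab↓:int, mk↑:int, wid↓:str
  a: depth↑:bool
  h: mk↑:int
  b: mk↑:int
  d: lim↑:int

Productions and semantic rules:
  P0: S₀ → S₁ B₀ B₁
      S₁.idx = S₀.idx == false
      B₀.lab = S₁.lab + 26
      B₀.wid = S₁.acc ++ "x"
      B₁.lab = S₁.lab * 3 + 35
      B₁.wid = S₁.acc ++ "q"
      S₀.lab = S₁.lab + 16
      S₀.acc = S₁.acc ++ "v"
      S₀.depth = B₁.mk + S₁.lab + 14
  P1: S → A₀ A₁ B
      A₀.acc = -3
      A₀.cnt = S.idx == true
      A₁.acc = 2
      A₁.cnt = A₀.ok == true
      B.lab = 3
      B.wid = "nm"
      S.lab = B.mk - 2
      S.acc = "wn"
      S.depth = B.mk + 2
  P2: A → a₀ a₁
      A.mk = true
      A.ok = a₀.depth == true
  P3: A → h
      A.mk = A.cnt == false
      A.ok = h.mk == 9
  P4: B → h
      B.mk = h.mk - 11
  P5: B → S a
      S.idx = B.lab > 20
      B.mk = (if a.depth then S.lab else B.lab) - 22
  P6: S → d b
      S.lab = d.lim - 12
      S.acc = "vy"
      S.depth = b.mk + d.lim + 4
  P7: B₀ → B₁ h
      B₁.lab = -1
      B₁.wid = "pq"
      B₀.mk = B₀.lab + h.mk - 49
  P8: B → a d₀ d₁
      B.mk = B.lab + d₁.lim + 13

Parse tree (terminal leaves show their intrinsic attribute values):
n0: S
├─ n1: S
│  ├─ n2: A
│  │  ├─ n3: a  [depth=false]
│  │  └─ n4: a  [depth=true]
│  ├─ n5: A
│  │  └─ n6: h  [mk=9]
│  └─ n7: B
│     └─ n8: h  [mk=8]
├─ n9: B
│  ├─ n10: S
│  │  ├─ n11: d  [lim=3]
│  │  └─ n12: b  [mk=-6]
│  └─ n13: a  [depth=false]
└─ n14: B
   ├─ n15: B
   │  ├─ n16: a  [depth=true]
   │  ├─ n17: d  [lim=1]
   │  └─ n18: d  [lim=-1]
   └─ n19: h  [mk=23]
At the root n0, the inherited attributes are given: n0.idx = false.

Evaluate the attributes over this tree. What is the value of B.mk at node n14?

-6

1. n0.idx = false  [given at root]
2. n1.idx = true  [S₀.idx == false]
3. n2.acc = -3  [-3]
4. n2.cnt = true  [S.idx == true]
5. n3.depth = false  [terminal]
6. n4.depth = true  [terminal]
7. n2.mk = true  [true]
8. n2.ok = false  [a₀.depth == true]
9. n5.acc = 2  [2]
10. n5.cnt = false  [A₀.ok == true]
11. n6.mk = 9  [terminal]
12. n5.mk = true  [A.cnt == false]
13. n5.ok = true  [h.mk == 9]
14. n7.lab = 3  [3]
15. n7.wid = "nm"  ["nm"]
16. n8.mk = 8  [terminal]
17. n7.mk = -3  [h.mk - 11]
18. n1.lab = -5  [B.mk - 2]
19. n1.acc = "wn"  ["wn"]
20. n1.depth = -1  [B.mk + 2]
21. n9.lab = 21  [S₁.lab + 26]
22. n9.wid = "wnx"  [S₁.acc ++ "x"]
23. n10.idx = true  [B.lab > 20]
24. n11.lim = 3  [terminal]
25. n12.mk = -6  [terminal]
26. n10.lab = -9  [d.lim - 12]
27. n10.acc = "vy"  ["vy"]
28. n10.depth = 1  [b.mk + d.lim + 4]
29. n13.depth = false  [terminal]
30. n9.mk = -1  [(if a.depth then S.lab else B.lab) - 22]
31. n14.lab = 20  [S₁.lab * 3 + 35]
32. n14.wid = "wnq"  [S₁.acc ++ "q"]
33. n15.lab = -1  [-1]
34. n15.wid = "pq"  ["pq"]
35. n16.depth = true  [terminal]
36. n17.lim = 1  [terminal]
37. n18.lim = -1  [terminal]
38. n15.mk = 11  [B.lab + d₁.lim + 13]
39. n19.mk = 23  [terminal]
40. n14.mk = -6  [B₀.lab + h.mk - 49]
41. n0.lab = 11  [S₁.lab + 16]
42. n0.acc = "wnv"  [S₁.acc ++ "v"]
43. n0.depth = 3  [B₁.mk + S₁.lab + 14]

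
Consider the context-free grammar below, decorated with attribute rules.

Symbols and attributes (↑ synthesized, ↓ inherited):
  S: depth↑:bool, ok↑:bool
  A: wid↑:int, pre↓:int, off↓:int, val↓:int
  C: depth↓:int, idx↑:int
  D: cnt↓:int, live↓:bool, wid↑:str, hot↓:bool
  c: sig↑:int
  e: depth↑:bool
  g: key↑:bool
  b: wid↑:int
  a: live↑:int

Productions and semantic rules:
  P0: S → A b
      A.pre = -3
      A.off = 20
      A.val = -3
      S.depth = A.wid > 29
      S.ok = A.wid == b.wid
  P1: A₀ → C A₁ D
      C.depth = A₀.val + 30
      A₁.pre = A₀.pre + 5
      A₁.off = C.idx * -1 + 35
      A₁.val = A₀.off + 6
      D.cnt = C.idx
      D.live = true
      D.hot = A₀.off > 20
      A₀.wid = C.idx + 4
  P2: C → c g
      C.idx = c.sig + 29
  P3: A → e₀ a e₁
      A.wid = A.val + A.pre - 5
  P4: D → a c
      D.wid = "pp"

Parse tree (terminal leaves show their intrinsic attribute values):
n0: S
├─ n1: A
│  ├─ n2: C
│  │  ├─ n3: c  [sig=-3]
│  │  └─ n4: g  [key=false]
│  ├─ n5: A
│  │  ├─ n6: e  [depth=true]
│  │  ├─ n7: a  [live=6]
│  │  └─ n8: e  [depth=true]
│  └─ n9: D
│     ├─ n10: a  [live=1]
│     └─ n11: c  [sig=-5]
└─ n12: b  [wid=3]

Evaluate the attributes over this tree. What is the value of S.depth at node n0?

1. n1.pre = -3  [-3]
2. n1.off = 20  [20]
3. n1.val = -3  [-3]
4. n2.depth = 27  [A₀.val + 30]
5. n3.sig = -3  [terminal]
6. n4.key = false  [terminal]
7. n2.idx = 26  [c.sig + 29]
8. n5.pre = 2  [A₀.pre + 5]
9. n5.off = 9  [C.idx * -1 + 35]
10. n5.val = 26  [A₀.off + 6]
11. n6.depth = true  [terminal]
12. n7.live = 6  [terminal]
13. n8.depth = true  [terminal]
14. n5.wid = 23  [A.val + A.pre - 5]
15. n9.cnt = 26  [C.idx]
16. n9.live = true  [true]
17. n9.hot = false  [A₀.off > 20]
18. n10.live = 1  [terminal]
19. n11.sig = -5  [terminal]
20. n9.wid = "pp"  ["pp"]
21. n1.wid = 30  [C.idx + 4]
22. n12.wid = 3  [terminal]
23. n0.depth = true  [A.wid > 29]
24. n0.ok = false  [A.wid == b.wid]

true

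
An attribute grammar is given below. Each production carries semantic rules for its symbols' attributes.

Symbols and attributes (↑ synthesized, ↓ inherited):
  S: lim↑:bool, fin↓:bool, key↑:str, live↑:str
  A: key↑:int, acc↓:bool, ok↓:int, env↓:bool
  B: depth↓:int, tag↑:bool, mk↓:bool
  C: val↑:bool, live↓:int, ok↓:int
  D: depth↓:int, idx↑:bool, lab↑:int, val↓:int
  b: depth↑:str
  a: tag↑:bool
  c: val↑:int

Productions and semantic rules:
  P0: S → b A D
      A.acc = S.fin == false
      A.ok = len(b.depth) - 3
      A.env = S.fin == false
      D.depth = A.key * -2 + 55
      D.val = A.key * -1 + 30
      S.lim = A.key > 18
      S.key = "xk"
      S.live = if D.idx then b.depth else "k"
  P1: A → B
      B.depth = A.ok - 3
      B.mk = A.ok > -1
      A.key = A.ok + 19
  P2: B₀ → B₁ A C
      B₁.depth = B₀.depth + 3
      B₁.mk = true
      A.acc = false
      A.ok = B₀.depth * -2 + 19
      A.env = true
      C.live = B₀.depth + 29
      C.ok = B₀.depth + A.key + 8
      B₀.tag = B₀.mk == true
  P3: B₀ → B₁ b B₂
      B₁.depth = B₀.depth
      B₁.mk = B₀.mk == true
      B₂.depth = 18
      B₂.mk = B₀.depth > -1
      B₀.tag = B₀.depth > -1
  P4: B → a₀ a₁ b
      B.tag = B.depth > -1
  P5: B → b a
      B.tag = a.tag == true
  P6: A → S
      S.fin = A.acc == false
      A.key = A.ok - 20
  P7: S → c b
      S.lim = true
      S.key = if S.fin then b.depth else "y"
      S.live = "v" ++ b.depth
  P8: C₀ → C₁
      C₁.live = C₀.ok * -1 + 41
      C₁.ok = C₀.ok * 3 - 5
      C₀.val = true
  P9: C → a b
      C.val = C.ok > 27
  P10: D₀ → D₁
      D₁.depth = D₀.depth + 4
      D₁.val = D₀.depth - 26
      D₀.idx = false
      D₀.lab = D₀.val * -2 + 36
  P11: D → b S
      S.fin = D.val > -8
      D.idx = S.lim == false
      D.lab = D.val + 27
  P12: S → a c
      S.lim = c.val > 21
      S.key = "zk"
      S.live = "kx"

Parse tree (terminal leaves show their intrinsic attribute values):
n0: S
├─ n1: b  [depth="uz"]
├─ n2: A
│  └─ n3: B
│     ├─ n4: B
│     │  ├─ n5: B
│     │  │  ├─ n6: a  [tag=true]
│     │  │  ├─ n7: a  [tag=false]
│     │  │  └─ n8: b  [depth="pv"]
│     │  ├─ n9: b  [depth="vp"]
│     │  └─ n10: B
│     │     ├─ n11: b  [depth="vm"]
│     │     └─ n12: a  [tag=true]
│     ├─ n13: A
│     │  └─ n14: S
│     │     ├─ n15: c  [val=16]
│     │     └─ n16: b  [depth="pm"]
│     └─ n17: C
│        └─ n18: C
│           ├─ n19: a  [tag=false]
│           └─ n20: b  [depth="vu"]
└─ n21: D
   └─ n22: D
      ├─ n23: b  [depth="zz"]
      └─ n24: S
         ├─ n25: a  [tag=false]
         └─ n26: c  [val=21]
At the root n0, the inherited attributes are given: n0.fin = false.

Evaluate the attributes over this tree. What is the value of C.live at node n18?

30

1. n0.fin = false  [given at root]
2. n1.depth = "uz"  [terminal]
3. n2.acc = true  [S.fin == false]
4. n2.ok = -1  [len(b.depth) - 3]
5. n2.env = true  [S.fin == false]
6. n3.depth = -4  [A.ok - 3]
7. n3.mk = false  [A.ok > -1]
8. n4.depth = -1  [B₀.depth + 3]
9. n4.mk = true  [true]
10. n5.depth = -1  [B₀.depth]
11. n5.mk = true  [B₀.mk == true]
12. n6.tag = true  [terminal]
13. n7.tag = false  [terminal]
14. n8.depth = "pv"  [terminal]
15. n5.tag = false  [B.depth > -1]
16. n9.depth = "vp"  [terminal]
17. n10.depth = 18  [18]
18. n10.mk = false  [B₀.depth > -1]
19. n11.depth = "vm"  [terminal]
20. n12.tag = true  [terminal]
21. n10.tag = true  [a.tag == true]
22. n4.tag = false  [B₀.depth > -1]
23. n13.acc = false  [false]
24. n13.ok = 27  [B₀.depth * -2 + 19]
25. n13.env = true  [true]
26. n14.fin = true  [A.acc == false]
27. n15.val = 16  [terminal]
28. n16.depth = "pm"  [terminal]
29. n14.lim = true  [true]
30. n14.key = "pm"  [if S.fin then b.depth else "y"]
31. n14.live = "vpm"  ["v" ++ b.depth]
32. n13.key = 7  [A.ok - 20]
33. n17.live = 25  [B₀.depth + 29]
34. n17.ok = 11  [B₀.depth + A.key + 8]
35. n18.live = 30  [C₀.ok * -1 + 41]
36. n18.ok = 28  [C₀.ok * 3 - 5]
37. n19.tag = false  [terminal]
38. n20.depth = "vu"  [terminal]
39. n18.val = true  [C.ok > 27]
40. n17.val = true  [true]
41. n3.tag = false  [B₀.mk == true]
42. n2.key = 18  [A.ok + 19]
43. n21.depth = 19  [A.key * -2 + 55]
44. n21.val = 12  [A.key * -1 + 30]
45. n22.depth = 23  [D₀.depth + 4]
46. n22.val = -7  [D₀.depth - 26]
47. n23.depth = "zz"  [terminal]
48. n24.fin = true  [D.val > -8]
49. n25.tag = false  [terminal]
50. n26.val = 21  [terminal]
51. n24.lim = false  [c.val > 21]
52. n24.key = "zk"  ["zk"]
53. n24.live = "kx"  ["kx"]
54. n22.idx = true  [S.lim == false]
55. n22.lab = 20  [D.val + 27]
56. n21.idx = false  [false]
57. n21.lab = 12  [D₀.val * -2 + 36]
58. n0.lim = false  [A.key > 18]
59. n0.key = "xk"  ["xk"]
60. n0.live = "k"  [if D.idx then b.depth else "k"]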